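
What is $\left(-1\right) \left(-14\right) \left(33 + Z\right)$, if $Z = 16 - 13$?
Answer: $504$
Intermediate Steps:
$Z = 3$ ($Z = 16 - 13 = 3$)
$\left(-1\right) \left(-14\right) \left(33 + Z\right) = \left(-1\right) \left(-14\right) \left(33 + 3\right) = 14 \cdot 36 = 504$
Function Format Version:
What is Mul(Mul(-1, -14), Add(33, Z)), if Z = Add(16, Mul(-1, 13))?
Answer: 504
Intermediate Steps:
Z = 3 (Z = Add(16, -13) = 3)
Mul(Mul(-1, -14), Add(33, Z)) = Mul(Mul(-1, -14), Add(33, 3)) = Mul(14, 36) = 504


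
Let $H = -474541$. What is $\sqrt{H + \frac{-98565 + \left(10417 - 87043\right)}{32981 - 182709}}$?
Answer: $\frac{i \sqrt{664903676990206}}{37432} \approx 688.87 i$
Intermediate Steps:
$\sqrt{H + \frac{-98565 + \left(10417 - 87043\right)}{32981 - 182709}} = \sqrt{-474541 + \frac{-98565 + \left(10417 - 87043\right)}{32981 - 182709}} = \sqrt{-474541 + \frac{-98565 - 76626}{-149728}} = \sqrt{-474541 - - \frac{175191}{149728}} = \sqrt{-474541 + \frac{175191}{149728}} = \sqrt{- \frac{71051899657}{149728}} = \frac{i \sqrt{664903676990206}}{37432}$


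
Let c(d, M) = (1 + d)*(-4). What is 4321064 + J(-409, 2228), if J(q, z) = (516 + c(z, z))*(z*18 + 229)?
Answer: -334476136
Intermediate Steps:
c(d, M) = -4 - 4*d
J(q, z) = (229 + 18*z)*(512 - 4*z) (J(q, z) = (516 + (-4 - 4*z))*(z*18 + 229) = (512 - 4*z)*(18*z + 229) = (512 - 4*z)*(229 + 18*z) = (229 + 18*z)*(512 - 4*z))
4321064 + J(-409, 2228) = 4321064 + (117248 - 72*2228² + 8300*2228) = 4321064 + (117248 - 72*4963984 + 18492400) = 4321064 + (117248 - 357406848 + 18492400) = 4321064 - 338797200 = -334476136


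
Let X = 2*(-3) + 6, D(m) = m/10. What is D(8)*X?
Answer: 0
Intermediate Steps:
D(m) = m/10 (D(m) = m*(⅒) = m/10)
X = 0 (X = -6 + 6 = 0)
D(8)*X = ((⅒)*8)*0 = (⅘)*0 = 0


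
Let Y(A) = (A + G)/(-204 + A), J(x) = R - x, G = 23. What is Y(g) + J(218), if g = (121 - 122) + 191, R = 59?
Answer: -2439/14 ≈ -174.21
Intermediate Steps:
J(x) = 59 - x
g = 190 (g = -1 + 191 = 190)
Y(A) = (23 + A)/(-204 + A) (Y(A) = (A + 23)/(-204 + A) = (23 + A)/(-204 + A))
Y(g) + J(218) = (23 + 190)/(-204 + 190) + (59 - 1*218) = 213/(-14) + (59 - 218) = -1/14*213 - 159 = -213/14 - 159 = -2439/14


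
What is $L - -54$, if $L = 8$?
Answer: $62$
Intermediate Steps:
$L - -54 = 8 - -54 = 8 + 54 = 62$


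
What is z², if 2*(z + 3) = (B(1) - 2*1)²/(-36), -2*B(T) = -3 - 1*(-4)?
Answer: 790321/82944 ≈ 9.5284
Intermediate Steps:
B(T) = -½ (B(T) = -(-3 - 1*(-4))/2 = -(-3 + 4)/2 = -½*1 = -½)
z = -889/288 (z = -3 + ((-½ - 2*1)²/(-36))/2 = -3 + ((-½ - 2)²*(-1/36))/2 = -3 + ((-5/2)²*(-1/36))/2 = -3 + ((25/4)*(-1/36))/2 = -3 + (½)*(-25/144) = -3 - 25/288 = -889/288 ≈ -3.0868)
z² = (-889/288)² = 790321/82944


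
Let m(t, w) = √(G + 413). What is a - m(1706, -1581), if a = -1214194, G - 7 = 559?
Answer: -1214194 - √979 ≈ -1.2142e+6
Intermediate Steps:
G = 566 (G = 7 + 559 = 566)
m(t, w) = √979 (m(t, w) = √(566 + 413) = √979)
a - m(1706, -1581) = -1214194 - √979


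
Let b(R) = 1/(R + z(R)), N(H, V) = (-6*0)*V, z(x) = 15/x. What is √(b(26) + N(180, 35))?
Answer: √17966/691 ≈ 0.19398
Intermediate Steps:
N(H, V) = 0 (N(H, V) = 0*V = 0)
b(R) = 1/(R + 15/R)
√(b(26) + N(180, 35)) = √(26/(15 + 26²) + 0) = √(26/(15 + 676) + 0) = √(26/691 + 0) = √(26/691) = √17966/691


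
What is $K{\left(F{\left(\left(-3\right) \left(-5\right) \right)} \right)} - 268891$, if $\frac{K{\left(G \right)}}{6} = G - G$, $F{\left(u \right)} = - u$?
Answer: $-268891$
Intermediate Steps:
$K{\left(G \right)} = 0$ ($K{\left(G \right)} = 6 \left(G - G\right) = 6 \cdot 0 = 0$)
$K{\left(F{\left(\left(-3\right) \left(-5\right) \right)} \right)} - 268891 = 0 - 268891 = -268891$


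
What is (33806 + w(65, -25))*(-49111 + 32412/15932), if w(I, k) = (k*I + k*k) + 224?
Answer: -6460701360300/3983 ≈ -1.6221e+9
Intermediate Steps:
w(I, k) = 224 + k**2 + I*k (w(I, k) = (I*k + k**2) + 224 = (k**2 + I*k) + 224 = 224 + k**2 + I*k)
(33806 + w(65, -25))*(-49111 + 32412/15932) = (33806 + (224 + (-25)**2 + 65*(-25)))*(-49111 + 32412/15932) = (33806 + (224 + 625 - 1625))*(-49111 + 32412*(1/15932)) = (33806 - 776)*(-49111 + 8103/3983) = 33030*(-195601010/3983) = -6460701360300/3983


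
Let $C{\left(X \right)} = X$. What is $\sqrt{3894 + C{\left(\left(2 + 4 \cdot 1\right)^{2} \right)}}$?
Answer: $\sqrt{3930} \approx 62.69$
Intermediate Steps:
$\sqrt{3894 + C{\left(\left(2 + 4 \cdot 1\right)^{2} \right)}} = \sqrt{3894 + \left(2 + 4 \cdot 1\right)^{2}} = \sqrt{3894 + \left(2 + 4\right)^{2}} = \sqrt{3894 + 6^{2}} = \sqrt{3894 + 36} = \sqrt{3930}$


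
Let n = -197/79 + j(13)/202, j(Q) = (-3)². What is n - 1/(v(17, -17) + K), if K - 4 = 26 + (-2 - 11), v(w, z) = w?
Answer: -336195/135643 ≈ -2.4785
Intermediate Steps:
j(Q) = 9
K = 17 (K = 4 + (26 + (-2 - 11)) = 4 + (26 - 13) = 4 + 13 = 17)
n = -39083/15958 (n = -197/79 + 9/202 = -39083/15958 ≈ -2.4491)
n - 1/(v(17, -17) + K) = -39083/15958 - 1/(17 + 17) = -39083/15958 - 1/34 = -336195/135643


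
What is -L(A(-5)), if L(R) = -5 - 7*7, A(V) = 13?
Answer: 54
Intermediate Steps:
L(R) = -54 (L(R) = -5 - 49 = -54)
-L(A(-5)) = -1*(-54) = 54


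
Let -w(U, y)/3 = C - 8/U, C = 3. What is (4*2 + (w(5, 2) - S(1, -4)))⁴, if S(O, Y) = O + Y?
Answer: 1336336/625 ≈ 2138.1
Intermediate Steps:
w(U, y) = -9 + 24/U (w(U, y) = -3*(3 - 8/U) = -9 + 24/U)
(4*2 + (w(5, 2) - S(1, -4)))⁴ = (4*2 + ((-9 + 24/5) - (1 - 4)))⁴ = (8 + ((-9 + 24*(⅕)) - 1*(-3)))⁴ = (8 + ((-9 + 24/5) + 3))⁴ = (8 + (-21/5 + 3))⁴ = (8 - 6/5)⁴ = (34/5)⁴ = 1336336/625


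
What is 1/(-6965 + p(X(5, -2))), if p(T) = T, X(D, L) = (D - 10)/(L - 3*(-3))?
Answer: -7/48760 ≈ -0.00014356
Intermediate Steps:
X(D, L) = (-10 + D)/(9 + L) (X(D, L) = (-10 + D)/(L + 9) = (-10 + D)/(9 + L))
1/(-6965 + p(X(5, -2))) = 1/(-6965 + (-10 + 5)/(9 - 2)) = 1/(-6965 - 5/7) = 1/(-48760/7) = -7/48760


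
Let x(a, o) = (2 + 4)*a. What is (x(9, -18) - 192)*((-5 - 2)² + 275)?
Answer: -44712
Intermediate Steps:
x(a, o) = 6*a
(x(9, -18) - 192)*((-5 - 2)² + 275) = (6*9 - 192)*((-5 - 2)² + 275) = (54 - 192)*((-7)² + 275) = -138*(49 + 275) = -138*324 = -44712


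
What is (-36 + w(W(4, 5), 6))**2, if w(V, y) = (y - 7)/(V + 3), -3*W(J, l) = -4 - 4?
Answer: 378225/289 ≈ 1308.7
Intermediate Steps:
W(J, l) = 8/3 (W(J, l) = -(-4 - 4)/3 = -1/3*(-8) = 8/3)
w(V, y) = (-7 + y)/(3 + V)
(-36 + w(W(4, 5), 6))**2 = (-36 + (-7 + 6)/(3 + 8/3))**2 = (-36 - 1/(17/3))**2 = (-36 + (3/17)*(-1))**2 = (-36 - 3/17)**2 = (-615/17)**2 = 378225/289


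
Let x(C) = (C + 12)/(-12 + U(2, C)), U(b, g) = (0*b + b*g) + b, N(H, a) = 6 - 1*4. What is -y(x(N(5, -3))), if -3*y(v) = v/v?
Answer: ⅓ ≈ 0.33333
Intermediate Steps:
N(H, a) = 2 (N(H, a) = 6 - 4 = 2)
U(b, g) = b + b*g (U(b, g) = (0 + b*g) + b = b*g + b = b + b*g)
x(C) = (12 + C)/(-10 + 2*C) (x(C) = (C + 12)/(-12 + 2*(1 + C)) = (12 + C)/(-12 + (2 + 2*C)) = (12 + C)/(-10 + 2*C))
y(v) = -⅓ (y(v) = -v/(3*v) = -⅓*1 = -⅓)
-y(x(N(5, -3))) = -1*(-⅓) = ⅓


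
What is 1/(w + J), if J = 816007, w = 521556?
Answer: 1/1337563 ≈ 7.4763e-7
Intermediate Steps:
1/(w + J) = 1/(521556 + 816007) = 1/1337563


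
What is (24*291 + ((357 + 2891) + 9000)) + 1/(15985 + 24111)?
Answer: 771126273/40096 ≈ 19232.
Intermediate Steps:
(24*291 + ((357 + 2891) + 9000)) + 1/(15985 + 24111) = (6984 + (3248 + 9000)) + 1/40096 = (6984 + 12248) + 1/40096 = 19232 + 1/40096 = 771126273/40096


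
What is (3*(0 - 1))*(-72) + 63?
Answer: 279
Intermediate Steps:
(3*(0 - 1))*(-72) + 63 = (3*(-1))*(-72) + 63 = -3*(-72) + 63 = 216 + 63 = 279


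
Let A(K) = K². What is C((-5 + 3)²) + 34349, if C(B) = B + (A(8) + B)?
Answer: 34421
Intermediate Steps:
C(B) = 64 + 2*B (C(B) = B + (8² + B) = B + (64 + B) = 64 + 2*B)
C((-5 + 3)²) + 34349 = (64 + 2*(-5 + 3)²) + 34349 = (64 + 2*(-2)²) + 34349 = (64 + 2*4) + 34349 = (64 + 8) + 34349 = 72 + 34349 = 34421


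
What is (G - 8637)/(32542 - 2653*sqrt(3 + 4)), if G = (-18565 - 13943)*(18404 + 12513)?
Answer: -10902204276122/336570967 - 888806709623*sqrt(7)/336570967 ≈ -39379.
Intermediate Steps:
G = -1005049836 (G = -32508*30917 = -1005049836)
(G - 8637)/(32542 - 2653*sqrt(3 + 4)) = (-1005049836 - 8637)/(32542 - 2653*sqrt(3 + 4)) = -1005058473/(32542 - 2653*sqrt(7))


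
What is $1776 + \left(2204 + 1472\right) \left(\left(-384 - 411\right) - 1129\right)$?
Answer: $-7070848$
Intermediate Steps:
$1776 + \left(2204 + 1472\right) \left(\left(-384 - 411\right) - 1129\right) = 1776 + 3676 \left(-795 - 1129\right) = 1776 + 3676 \left(-1924\right) = 1776 - 7072624 = -7070848$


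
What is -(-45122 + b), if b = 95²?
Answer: 36097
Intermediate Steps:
b = 9025
-(-45122 + b) = -(-45122 + 9025) = -1*(-36097) = 36097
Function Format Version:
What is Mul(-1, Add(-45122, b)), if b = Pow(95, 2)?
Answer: 36097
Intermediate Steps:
b = 9025
Mul(-1, Add(-45122, b)) = Mul(-1, Add(-45122, 9025)) = Mul(-1, -36097) = 36097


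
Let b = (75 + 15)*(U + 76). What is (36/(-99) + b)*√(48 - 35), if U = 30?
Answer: 104936*√13/11 ≈ 34396.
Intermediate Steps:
b = 9540 (b = (75 + 15)*(30 + 76) = 90*106 = 9540)
(36/(-99) + b)*√(48 - 35) = (36/(-99) + 9540)*√(48 - 35) = (36*(-1/99) + 9540)*√13 = (-4/11 + 9540)*√13 = 104936*√13/11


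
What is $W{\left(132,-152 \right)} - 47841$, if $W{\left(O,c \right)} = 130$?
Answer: $-47711$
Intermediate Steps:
$W{\left(132,-152 \right)} - 47841 = 130 - 47841 = -47711$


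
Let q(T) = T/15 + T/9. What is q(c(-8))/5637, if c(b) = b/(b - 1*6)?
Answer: 32/1775655 ≈ 1.8022e-5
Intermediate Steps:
c(b) = b/(-6 + b) (c(b) = b/(b - 6) = b/(-6 + b))
q(T) = 8*T/45 (q(T) = T*(1/15) + T*(⅑) = T/15 + T/9 = 8*T/45)
q(c(-8))/5637 = (8*(-8/(-6 - 8))/45)/5637 = (8*(-8/(-14))/45)*(1/5637) = (8*(-8*(-1/14))/45)*(1/5637) = ((8/45)*(4/7))*(1/5637) = (32/315)*(1/5637) = 32/1775655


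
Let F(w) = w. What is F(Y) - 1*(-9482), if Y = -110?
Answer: 9372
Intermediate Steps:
F(Y) - 1*(-9482) = -110 - 1*(-9482) = -110 + 9482 = 9372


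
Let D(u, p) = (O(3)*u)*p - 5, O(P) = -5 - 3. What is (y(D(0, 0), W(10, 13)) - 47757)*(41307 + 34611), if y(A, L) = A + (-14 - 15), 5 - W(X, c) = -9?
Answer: -3628197138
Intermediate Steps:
O(P) = -8
W(X, c) = 14 (W(X, c) = 5 - 1*(-9) = 5 + 9 = 14)
D(u, p) = -5 - 8*p*u (D(u, p) = (-8*u)*p - 5 = -8*p*u - 5 = -5 - 8*p*u)
y(A, L) = -29 + A (y(A, L) = A - 29 = -29 + A)
(y(D(0, 0), W(10, 13)) - 47757)*(41307 + 34611) = ((-29 + (-5 - 8*0*0)) - 47757)*(41307 + 34611) = ((-29 + (-5 + 0)) - 47757)*75918 = ((-29 - 5) - 47757)*75918 = (-34 - 47757)*75918 = -47791*75918 = -3628197138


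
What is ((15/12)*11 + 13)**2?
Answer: 11449/16 ≈ 715.56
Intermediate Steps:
((15/12)*11 + 13)**2 = ((15*(1/12))*11 + 13)**2 = ((5/4)*11 + 13)**2 = (55/4 + 13)**2 = (107/4)**2 = 11449/16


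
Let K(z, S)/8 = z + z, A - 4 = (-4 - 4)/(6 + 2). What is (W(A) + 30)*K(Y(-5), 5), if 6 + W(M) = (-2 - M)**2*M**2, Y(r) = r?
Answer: -19920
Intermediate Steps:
A = 3 (A = 4 + (-4 - 4)/(6 + 2) = 4 - 8/8 = 4 - 8*1/8 = 4 - 1 = 3)
K(z, S) = 16*z (K(z, S) = 8*(z + z) = 8*(2*z) = 16*z)
W(M) = -6 + M**2*(-2 - M)**2 (W(M) = -6 + (-2 - M)**2*M**2 = -6 + M**2*(-2 - M)**2)
(W(A) + 30)*K(Y(-5), 5) = ((-6 + 3**2*(2 + 3)**2) + 30)*(16*(-5)) = ((-6 + 9*5**2) + 30)*(-80) = ((-6 + 9*25) + 30)*(-80) = ((-6 + 225) + 30)*(-80) = (219 + 30)*(-80) = 249*(-80) = -19920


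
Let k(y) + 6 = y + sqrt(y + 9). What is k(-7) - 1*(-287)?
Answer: 274 + sqrt(2) ≈ 275.41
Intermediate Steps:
k(y) = -6 + y + sqrt(9 + y) (k(y) = -6 + (y + sqrt(y + 9)) = -6 + (y + sqrt(9 + y)) = -6 + y + sqrt(9 + y))
k(-7) - 1*(-287) = (-6 - 7 + sqrt(9 - 7)) - 1*(-287) = (-6 - 7 + sqrt(2)) + 287 = (-13 + sqrt(2)) + 287 = 274 + sqrt(2)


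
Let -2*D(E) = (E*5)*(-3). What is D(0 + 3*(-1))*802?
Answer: -18045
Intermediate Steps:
D(E) = 15*E/2 (D(E) = -E*5*(-3)/2 = -5*E*(-3)/2 = -(-15)*E/2 = 15*E/2)
D(0 + 3*(-1))*802 = (15*(0 + 3*(-1))/2)*802 = (15*(0 - 3)/2)*802 = ((15/2)*(-3))*802 = -45/2*802 = -18045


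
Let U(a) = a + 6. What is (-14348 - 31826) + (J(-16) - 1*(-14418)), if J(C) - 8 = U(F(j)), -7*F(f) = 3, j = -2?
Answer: -222197/7 ≈ -31742.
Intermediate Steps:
F(f) = -3/7 (F(f) = -⅐*3 = -3/7)
U(a) = 6 + a
J(C) = 95/7 (J(C) = 8 + (6 - 3/7) = 8 + 39/7 = 95/7)
(-14348 - 31826) + (J(-16) - 1*(-14418)) = (-14348 - 31826) + (95/7 - 1*(-14418)) = -46174 + (95/7 + 14418) = -46174 + 101021/7 = -222197/7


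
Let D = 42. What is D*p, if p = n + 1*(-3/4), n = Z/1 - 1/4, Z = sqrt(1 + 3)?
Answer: 42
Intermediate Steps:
Z = 2 (Z = sqrt(4) = 2)
n = 7/4 (n = 2/1 - 1/4 = 2*1 - 1*1/4 = 2 - 1/4 = 7/4 ≈ 1.7500)
p = 1 (p = 7/4 + 1*(-3/4) = 7/4 - 3/4 = 1)
D*p = 42*1 = 42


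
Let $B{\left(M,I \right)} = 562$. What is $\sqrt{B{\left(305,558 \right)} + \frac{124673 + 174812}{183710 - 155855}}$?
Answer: $\frac{\sqrt{1975104581}}{1857} \approx 23.932$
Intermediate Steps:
$\sqrt{B{\left(305,558 \right)} + \frac{124673 + 174812}{183710 - 155855}} = \sqrt{562 + \frac{124673 + 174812}{183710 - 155855}} = \sqrt{562 + \frac{299485}{27855}} = \sqrt{562 + 299485 \cdot \frac{1}{27855}} = \sqrt{562 + \frac{59897}{5571}} = \sqrt{\frac{3190799}{5571}} = \frac{\sqrt{1975104581}}{1857}$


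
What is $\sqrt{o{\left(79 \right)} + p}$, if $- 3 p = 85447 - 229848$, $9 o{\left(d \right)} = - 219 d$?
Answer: $\frac{\sqrt{415902}}{3} \approx 214.97$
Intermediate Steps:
$o{\left(d \right)} = - \frac{73 d}{3}$ ($o{\left(d \right)} = \frac{\left(-219\right) d}{9} = - \frac{73 d}{3}$)
$p = \frac{144401}{3}$ ($p = - \frac{85447 - 229848}{3} = \left(- \frac{1}{3}\right) \left(-144401\right) = \frac{144401}{3} \approx 48134.0$)
$\sqrt{o{\left(79 \right)} + p} = \sqrt{\left(- \frac{73}{3}\right) 79 + \frac{144401}{3}} = \sqrt{- \frac{5767}{3} + \frac{144401}{3}} = \sqrt{\frac{138634}{3}} = \frac{\sqrt{415902}}{3}$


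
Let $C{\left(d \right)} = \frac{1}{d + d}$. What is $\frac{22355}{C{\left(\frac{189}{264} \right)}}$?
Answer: $\frac{1408365}{44} \approx 32008.0$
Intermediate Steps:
$C{\left(d \right)} = \frac{1}{2 d}$
$\frac{22355}{C{\left(\frac{189}{264} \right)}} = \frac{22355}{\frac{1}{2} \frac{1}{189 \cdot \frac{1}{264}}} = \frac{22355}{\frac{1}{2} \frac{1}{\frac{63}{88}}} = \frac{22355}{\frac{1}{2} \cdot \frac{88}{63}} = \frac{22355}{\frac{44}{63}} = 22355 \cdot \frac{63}{44} = \frac{1408365}{44}$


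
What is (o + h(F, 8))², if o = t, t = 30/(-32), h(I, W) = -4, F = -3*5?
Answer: 6241/256 ≈ 24.379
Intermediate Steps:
F = -15
t = -15/16 (t = 30*(-1/32) = -15/16 ≈ -0.93750)
o = -15/16 ≈ -0.93750
(o + h(F, 8))² = (-15/16 - 4)² = (-79/16)² = 6241/256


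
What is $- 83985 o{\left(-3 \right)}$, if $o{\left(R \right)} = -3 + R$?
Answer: $503910$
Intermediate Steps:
$- 83985 o{\left(-3 \right)} = - 83985 \left(-3 - 3\right) = \left(-83985\right) \left(-6\right) = 503910$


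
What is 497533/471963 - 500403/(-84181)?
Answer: 278054526562/39730317303 ≈ 6.9986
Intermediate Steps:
497533/471963 - 500403/(-84181) = 497533*(1/471963) - 500403*(-1/84181) = 497533/471963 + 500403/84181 = 278054526562/39730317303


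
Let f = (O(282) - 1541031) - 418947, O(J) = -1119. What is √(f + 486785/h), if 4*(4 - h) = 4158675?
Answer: I*√33916091672734119517/4158659 ≈ 1400.4*I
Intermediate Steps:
h = -4158659/4 (h = 4 - ¼*4158675 = 4 - 4158675/4 = -4158659/4 ≈ -1.0397e+6)
f = -1961097 (f = (-1119 - 1541031) - 418947 = -1542150 - 418947 = -1961097)
√(f + 486785/h) = √(-1961097 + 486785/(-4158659/4)) = √(-1961097 + 486785*(-4/4158659)) = √(-1961097 - 1947140/4158659) = √(-8155535636063/4158659) = I*√33916091672734119517/4158659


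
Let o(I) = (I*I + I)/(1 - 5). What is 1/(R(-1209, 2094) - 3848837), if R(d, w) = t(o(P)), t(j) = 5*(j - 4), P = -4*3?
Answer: -1/3849022 ≈ -2.5981e-7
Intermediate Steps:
P = -12
o(I) = -I/4 - I**2/4 (o(I) = (I**2 + I)/(-4) = (I + I**2)*(-1/4) = -I/4 - I**2/4)
t(j) = -20 + 5*j (t(j) = 5*(-4 + j) = -20 + 5*j)
R(d, w) = -185 (R(d, w) = -20 + 5*(-1/4*(-12)*(1 - 12)) = -20 + 5*(-1/4*(-12)*(-11)) = -20 + 5*(-33) = -20 - 165 = -185)
1/(R(-1209, 2094) - 3848837) = 1/(-185 - 3848837) = 1/(-3849022) = -1/3849022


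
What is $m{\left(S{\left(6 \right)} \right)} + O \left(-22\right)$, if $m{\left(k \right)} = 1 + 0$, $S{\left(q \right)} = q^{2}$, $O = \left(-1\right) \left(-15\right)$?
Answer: $-329$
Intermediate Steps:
$O = 15$
$m{\left(k \right)} = 1$
$m{\left(S{\left(6 \right)} \right)} + O \left(-22\right) = 1 + 15 \left(-22\right) = 1 - 330 = -329$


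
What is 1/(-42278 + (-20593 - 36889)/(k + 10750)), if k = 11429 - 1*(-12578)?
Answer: -34757/1469513928 ≈ -2.3652e-5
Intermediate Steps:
k = 24007 (k = 11429 + 12578 = 24007)
1/(-42278 + (-20593 - 36889)/(k + 10750)) = 1/(-42278 + (-20593 - 36889)/(24007 + 10750)) = 1/(-42278 - 57482/34757) = 1/(-1469513928/34757) = -34757/1469513928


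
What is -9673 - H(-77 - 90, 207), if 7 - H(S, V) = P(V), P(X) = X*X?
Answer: 33169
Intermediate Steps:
P(X) = X**2
H(S, V) = 7 - V**2
-9673 - H(-77 - 90, 207) = -9673 - (7 - 1*207**2) = -9673 - (7 - 1*42849) = -9673 - (7 - 42849) = -9673 - 1*(-42842) = -9673 + 42842 = 33169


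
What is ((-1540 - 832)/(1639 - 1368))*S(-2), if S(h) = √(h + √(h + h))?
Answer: -2372*√(-2 + 2*I)/271 ≈ -5.6332 - 13.6*I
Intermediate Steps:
S(h) = √(h + √2*√h) (S(h) = √(h + √(2*h)) = √(h + √2*√h))
((-1540 - 832)/(1639 - 1368))*S(-2) = ((-1540 - 832)/(1639 - 1368))*√(-2 + √2*√(-2)) = (-2372/271)*√(-2 + √2*(I*√2)) = (-2372*1/271)*√(-2 + 2*I) = -2372*√(-2 + 2*I)/271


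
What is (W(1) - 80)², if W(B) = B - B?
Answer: 6400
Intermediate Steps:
W(B) = 0
(W(1) - 80)² = (0 - 80)² = (-80)² = 6400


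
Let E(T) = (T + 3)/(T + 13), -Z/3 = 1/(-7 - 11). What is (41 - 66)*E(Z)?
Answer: -475/79 ≈ -6.0127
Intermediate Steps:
Z = ⅙ (Z = -3/(-7 - 11) = -3/(-18) = -3*(-1/18) = ⅙ ≈ 0.16667)
E(T) = (3 + T)/(13 + T)
(41 - 66)*E(Z) = (41 - 66)*((3 + ⅙)/(13 + ⅙)) = -25*19/(79/6*6) = -150*19/(79*6) = -25*19/79 = -475/79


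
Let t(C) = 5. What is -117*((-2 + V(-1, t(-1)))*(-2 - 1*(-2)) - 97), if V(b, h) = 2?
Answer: 11349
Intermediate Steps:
-117*((-2 + V(-1, t(-1)))*(-2 - 1*(-2)) - 97) = -117*((-2 + 2)*(-2 - 1*(-2)) - 97) = -117*(0*(-2 + 2) - 97) = -117*(0*0 - 97) = -117*(0 - 97) = -117*(-97) = 11349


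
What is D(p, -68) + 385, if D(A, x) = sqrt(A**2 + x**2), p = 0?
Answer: 453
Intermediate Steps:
D(p, -68) + 385 = sqrt(0**2 + (-68)**2) + 385 = sqrt(0 + 4624) + 385 = sqrt(4624) + 385 = 68 + 385 = 453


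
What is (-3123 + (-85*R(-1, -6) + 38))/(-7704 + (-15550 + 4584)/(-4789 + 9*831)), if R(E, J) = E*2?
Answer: 3920675/10367363 ≈ 0.37817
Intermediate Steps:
R(E, J) = 2*E
(-3123 + (-85*R(-1, -6) + 38))/(-7704 + (-15550 + 4584)/(-4789 + 9*831)) = (-3123 + (-170*(-1) + 38))/(-7704 + (-15550 + 4584)/(-4789 + 9*831)) = (-3123 + (-85*(-2) + 38))/(-7704 - 10966/(-4789 + 7479)) = (-3123 + (170 + 38))/(-7704 - 10966/2690) = (-3123 + 208)/(-7704 - 10966*1/2690) = -2915/(-7704 - 5483/1345) = -2915/(-10367363/1345) = -2915*(-1345/10367363) = 3920675/10367363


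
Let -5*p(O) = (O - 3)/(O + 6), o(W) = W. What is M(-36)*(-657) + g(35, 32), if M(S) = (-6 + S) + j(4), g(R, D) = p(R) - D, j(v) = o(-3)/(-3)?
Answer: 5515493/205 ≈ 26905.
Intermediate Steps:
j(v) = 1 (j(v) = -3/(-3) = -3*(-1/3) = 1)
p(O) = -(-3 + O)/(5*(6 + O)) (p(O) = -(O - 3)/(5*(O + 6)) = -(-3 + O)/(5*(6 + O)))
g(R, D) = -D + (3 - R)/(5*(6 + R)) (g(R, D) = (3 - R)/(5*(6 + R)) - D = -D + (3 - R)/(5*(6 + R)))
M(S) = -5 + S (M(S) = (-6 + S) + 1 = -5 + S)
M(-36)*(-657) + g(35, 32) = (-5 - 36)*(-657) + (3 - 1*35 - 5*32*(6 + 35))/(5*(6 + 35)) = -41*(-657) + (1/5)*(3 - 35 - 5*32*41)/41 = 26937 + (1/5)*(1/41)*(3 - 35 - 6560) = 26937 + (1/5)*(1/41)*(-6592) = 26937 - 6592/205 = 5515493/205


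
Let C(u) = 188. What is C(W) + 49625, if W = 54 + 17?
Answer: 49813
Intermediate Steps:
W = 71
C(W) + 49625 = 188 + 49625 = 49813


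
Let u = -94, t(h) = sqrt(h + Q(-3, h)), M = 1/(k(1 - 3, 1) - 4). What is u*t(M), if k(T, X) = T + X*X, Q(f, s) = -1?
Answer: -94*I*sqrt(30)/5 ≈ -102.97*I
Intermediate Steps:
k(T, X) = T + X**2
M = -1/5 (M = 1/(((1 - 3) + 1**2) - 4) = 1/((-2 + 1) - 4) = 1/(-1 - 4) = 1/(-5) = -1/5 ≈ -0.20000)
t(h) = sqrt(-1 + h) (t(h) = sqrt(h - 1) = sqrt(-1 + h))
u*t(M) = -94*sqrt(-1 - 1/5) = -94*I*sqrt(30)/5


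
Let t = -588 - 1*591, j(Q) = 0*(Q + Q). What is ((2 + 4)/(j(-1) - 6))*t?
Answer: 1179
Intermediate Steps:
j(Q) = 0 (j(Q) = 0*(2*Q) = 0)
t = -1179 (t = -588 - 591 = -1179)
((2 + 4)/(j(-1) - 6))*t = ((2 + 4)/(0 - 6))*(-1179) = (6/(-6))*(-1179) = (6*(-1/6))*(-1179) = -1*(-1179) = 1179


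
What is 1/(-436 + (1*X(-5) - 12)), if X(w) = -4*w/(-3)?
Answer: -3/1364 ≈ -0.0021994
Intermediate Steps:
X(w) = 4*w/3 (X(w) = -4*w*(-⅓) = 4*w/3)
1/(-436 + (1*X(-5) - 12)) = 1/(-436 + (1*((4/3)*(-5)) - 12)) = 1/(-436 + (1*(-20/3) - 12)) = 1/(-436 + (-20/3 - 12)) = 1/(-436 - 56/3) = 1/(-1364/3) = -3/1364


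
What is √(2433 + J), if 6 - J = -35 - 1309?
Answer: √3783 ≈ 61.506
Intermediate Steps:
J = 1350 (J = 6 - (-35 - 1309) = 6 - 1*(-1344) = 6 + 1344 = 1350)
√(2433 + J) = √(2433 + 1350) = √3783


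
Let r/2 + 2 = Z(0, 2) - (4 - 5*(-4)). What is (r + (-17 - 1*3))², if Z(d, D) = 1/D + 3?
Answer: 4225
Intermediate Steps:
Z(d, D) = 3 + 1/D (Z(d, D) = 1/D + 3 = 3 + 1/D)
r = -45 (r = -4 + 2*((3 + 1/2) - (4 - 5*(-4))) = -4 + 2*((3 + ½) - (4 + 20)) = -4 + 2*(7/2 - 1*24) = -4 + 2*(7/2 - 24) = -4 + 2*(-41/2) = -4 - 41 = -45)
(r + (-17 - 1*3))² = (-45 + (-17 - 1*3))² = (-45 + (-17 - 3))² = (-45 - 20)² = (-65)² = 4225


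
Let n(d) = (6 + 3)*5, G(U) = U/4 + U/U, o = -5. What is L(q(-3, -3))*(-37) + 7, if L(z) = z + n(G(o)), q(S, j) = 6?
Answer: -1880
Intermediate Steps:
G(U) = 1 + U/4 (G(U) = U*(1/4) + 1 = U/4 + 1 = 1 + U/4)
n(d) = 45 (n(d) = 9*5 = 45)
L(z) = 45 + z (L(z) = z + 45 = 45 + z)
L(q(-3, -3))*(-37) + 7 = (45 + 6)*(-37) + 7 = 51*(-37) + 7 = -1887 + 7 = -1880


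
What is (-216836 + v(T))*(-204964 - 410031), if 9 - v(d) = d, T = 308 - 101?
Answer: 133474824830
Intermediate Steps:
T = 207
v(d) = 9 - d
(-216836 + v(T))*(-204964 - 410031) = (-216836 + (9 - 1*207))*(-204964 - 410031) = (-216836 + (9 - 207))*(-614995) = (-216836 - 198)*(-614995) = -217034*(-614995) = 133474824830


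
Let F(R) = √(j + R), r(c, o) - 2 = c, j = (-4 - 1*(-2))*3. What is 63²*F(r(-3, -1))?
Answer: 3969*I*√7 ≈ 10501.0*I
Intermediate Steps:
j = -6 (j = (-4 + 2)*3 = -2*3 = -6)
r(c, o) = 2 + c
F(R) = √(-6 + R)
63²*F(r(-3, -1)) = 63²*√(-6 + (2 - 3)) = 3969*√(-6 - 1) = 3969*√(-7) = 3969*(I*√7) = 3969*I*√7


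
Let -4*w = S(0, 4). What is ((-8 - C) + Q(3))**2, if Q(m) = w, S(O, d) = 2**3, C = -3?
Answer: 49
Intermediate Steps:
S(O, d) = 8
w = -2 (w = -1/4*8 = -2)
Q(m) = -2
((-8 - C) + Q(3))**2 = ((-8 - 1*(-3)) - 2)**2 = ((-8 + 3) - 2)**2 = (-5 - 2)**2 = (-7)**2 = 49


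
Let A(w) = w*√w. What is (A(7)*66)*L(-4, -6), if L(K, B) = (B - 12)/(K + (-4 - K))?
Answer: 2079*√7 ≈ 5500.5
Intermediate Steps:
L(K, B) = 3 - B/4 (L(K, B) = (-12 + B)/(-4) = (-12 + B)*(-¼) = 3 - B/4)
A(w) = w^(3/2)
(A(7)*66)*L(-4, -6) = (7^(3/2)*66)*(3 - ¼*(-6)) = ((7*√7)*66)*(3 + 3/2) = (462*√7)*(9/2) = 2079*√7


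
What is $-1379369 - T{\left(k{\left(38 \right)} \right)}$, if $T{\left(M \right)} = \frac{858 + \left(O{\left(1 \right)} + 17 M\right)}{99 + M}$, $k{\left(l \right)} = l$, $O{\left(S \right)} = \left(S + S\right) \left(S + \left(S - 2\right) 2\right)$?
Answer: $- \frac{188975055}{137} \approx -1.3794 \cdot 10^{6}$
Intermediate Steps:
$O{\left(S \right)} = 2 S \left(-4 + 3 S\right)$ ($O{\left(S \right)} = 2 S \left(S + \left(-2 + S\right) 2\right) = 2 S \left(S + \left(-4 + 2 S\right)\right) = 2 S \left(-4 + 3 S\right)$)
$T{\left(M \right)} = \frac{856 + 17 M}{99 + M}$ ($T{\left(M \right)} = \frac{858 + \left(2 \cdot 1 \left(-4 + 3 \cdot 1\right) + 17 M\right)}{99 + M} = \frac{858 + \left(2 \cdot 1 \left(-4 + 3\right) + 17 M\right)}{99 + M} = \frac{858 + \left(2 \cdot 1 \left(-1\right) + 17 M\right)}{99 + M} = \frac{858 + \left(-2 + 17 M\right)}{99 + M} = \frac{856 + 17 M}{99 + M}$)
$-1379369 - T{\left(k{\left(38 \right)} \right)} = -1379369 - \frac{856 + 17 \cdot 38}{99 + 38} = -1379369 - \frac{856 + 646}{137} = -1379369 - \frac{1}{137} \cdot 1502 = -1379369 - \frac{1502}{137} = - \frac{188975055}{137}$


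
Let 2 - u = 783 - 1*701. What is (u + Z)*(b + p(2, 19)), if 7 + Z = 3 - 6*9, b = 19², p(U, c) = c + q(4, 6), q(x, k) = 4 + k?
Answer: -53820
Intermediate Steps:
p(U, c) = 10 + c (p(U, c) = c + (4 + 6) = c + 10 = 10 + c)
u = -80 (u = 2 - (783 - 1*701) = 2 - (783 - 701) = 2 - 1*82 = 2 - 82 = -80)
b = 361
Z = -58 (Z = -7 + (3 - 6*9) = -7 + (3 - 54) = -7 - 51 = -58)
(u + Z)*(b + p(2, 19)) = (-80 - 58)*(361 + (10 + 19)) = -138*(361 + 29) = -138*390 = -53820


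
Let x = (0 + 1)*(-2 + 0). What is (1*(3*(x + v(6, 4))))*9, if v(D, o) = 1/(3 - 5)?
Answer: -135/2 ≈ -67.500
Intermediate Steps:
x = -2 (x = 1*(-2) = -2)
v(D, o) = -½ (v(D, o) = 1/(-2) = -½)
(1*(3*(x + v(6, 4))))*9 = (1*(3*(-2 - ½)))*9 = (1*(3*(-5/2)))*9 = (1*(-15/2))*9 = -15/2*9 = -135/2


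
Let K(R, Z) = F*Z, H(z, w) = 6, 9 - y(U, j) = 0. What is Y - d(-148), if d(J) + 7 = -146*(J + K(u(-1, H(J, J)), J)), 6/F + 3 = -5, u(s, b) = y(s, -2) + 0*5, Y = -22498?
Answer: -27893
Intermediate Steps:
y(U, j) = 9 (y(U, j) = 9 - 1*0 = 9 + 0 = 9)
u(s, b) = 9 (u(s, b) = 9 + 0*5 = 9 + 0 = 9)
F = -¾ (F = 6/(-3 - 5) = 6/(-8) = 6*(-⅛) = -¾ ≈ -0.75000)
K(R, Z) = -3*Z/4
d(J) = -7 - 73*J/2 (d(J) = -7 - 146*(J - 3*J/4) = -7 - 73*J/2)
Y - d(-148) = -22498 - (-7 - 73/2*(-148)) = -22498 - (-7 + 5402) = -22498 - 1*5395 = -22498 - 5395 = -27893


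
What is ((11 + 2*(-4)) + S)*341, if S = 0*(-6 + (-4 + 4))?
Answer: 1023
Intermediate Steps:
S = 0 (S = 0*(-6 + 0) = 0*(-6) = 0)
((11 + 2*(-4)) + S)*341 = ((11 + 2*(-4)) + 0)*341 = ((11 - 8) + 0)*341 = (3 + 0)*341 = 3*341 = 1023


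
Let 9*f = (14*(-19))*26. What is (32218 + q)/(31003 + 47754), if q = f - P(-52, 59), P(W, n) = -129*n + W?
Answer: 352013/708813 ≈ 0.49662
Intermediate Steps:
P(W, n) = W - 129*n
f = -6916/9 (f = ((14*(-19))*26)/9 = (-266*26)/9 = (⅑)*(-6916) = -6916/9 ≈ -768.44)
q = 62051/9 (q = -6916/9 - (-52 - 129*59) = -6916/9 - (-52 - 7611) = -6916/9 - 1*(-7663) = -6916/9 + 7663 = 62051/9 ≈ 6894.6)
(32218 + q)/(31003 + 47754) = (32218 + 62051/9)/(31003 + 47754) = (352013/9)/78757 = (352013/9)*(1/78757) = 352013/708813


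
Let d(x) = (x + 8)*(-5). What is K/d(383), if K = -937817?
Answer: 937817/1955 ≈ 479.70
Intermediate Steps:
d(x) = -40 - 5*x (d(x) = (8 + x)*(-5) = -40 - 5*x)
K/d(383) = -937817/(-40 - 5*383) = -937817/(-40 - 1915) = -937817/(-1955) = -937817*(-1/1955) = 937817/1955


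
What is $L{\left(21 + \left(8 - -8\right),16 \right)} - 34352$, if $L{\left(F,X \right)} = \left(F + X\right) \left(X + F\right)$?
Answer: $-31543$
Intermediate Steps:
$L{\left(F,X \right)} = \left(F + X\right)^{2}$ ($L{\left(F,X \right)} = \left(F + X\right) \left(F + X\right) = \left(F + X\right)^{2}$)
$L{\left(21 + \left(8 - -8\right),16 \right)} - 34352 = \left(\left(21 + \left(8 - -8\right)\right) + 16\right)^{2} - 34352 = \left(\left(21 + \left(8 + 8\right)\right) + 16\right)^{2} - 34352 = \left(\left(21 + 16\right) + 16\right)^{2} - 34352 = \left(37 + 16\right)^{2} - 34352 = 53^{2} - 34352 = 2809 - 34352 = -31543$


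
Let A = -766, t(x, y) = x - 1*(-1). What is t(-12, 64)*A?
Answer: 8426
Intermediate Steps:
t(x, y) = 1 + x (t(x, y) = x + 1 = 1 + x)
t(-12, 64)*A = (1 - 12)*(-766) = -11*(-766) = 8426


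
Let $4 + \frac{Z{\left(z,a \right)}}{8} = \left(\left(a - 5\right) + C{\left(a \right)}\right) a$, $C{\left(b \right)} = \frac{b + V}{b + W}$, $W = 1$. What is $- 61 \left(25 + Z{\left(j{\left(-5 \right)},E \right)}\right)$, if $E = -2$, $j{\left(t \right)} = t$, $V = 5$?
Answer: $-9333$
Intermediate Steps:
$C{\left(b \right)} = \frac{5 + b}{1 + b}$ ($C{\left(b \right)} = \frac{b + 5}{b + 1} = \frac{5 + b}{1 + b}$)
$Z{\left(z,a \right)} = -32 + 8 a \left(-5 + a + \frac{5 + a}{1 + a}\right)$ ($Z{\left(z,a \right)} = -32 + 8 \left(\left(a - 5\right) + \frac{5 + a}{1 + a}\right) a = -32 + 8 \left(\left(-5 + a\right) + \frac{5 + a}{1 + a}\right) a = -32 + 8 \left(-5 + a + \frac{5 + a}{1 + a}\right) a = -32 + 8 a \left(-5 + a + \frac{5 + a}{1 + a}\right)$)
$- 61 \left(25 + Z{\left(j{\left(-5 \right)},E \right)}\right) = - 61 \left(25 + \frac{8 \left(-4 + \left(-2\right)^{3} - -8 - 3 \left(-2\right)^{2}\right)}{1 - 2}\right) = - 61 \left(25 + \frac{8 \left(-4 - 8 + 8 - 12\right)}{-1}\right) = - 61 \left(25 + 8 \left(-1\right) \left(-4 - 8 + 8 - 12\right)\right) = - 61 \left(25 + 8 \left(-1\right) \left(-16\right)\right) = - 61 \left(25 + 128\right) = \left(-61\right) 153 = -9333$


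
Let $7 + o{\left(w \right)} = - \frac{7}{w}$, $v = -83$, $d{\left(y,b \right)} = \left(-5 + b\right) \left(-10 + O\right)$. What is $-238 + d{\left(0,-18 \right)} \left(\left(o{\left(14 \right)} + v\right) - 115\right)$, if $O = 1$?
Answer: $- \frac{85553}{2} \approx -42777.0$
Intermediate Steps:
$d{\left(y,b \right)} = 45 - 9 b$ ($d{\left(y,b \right)} = \left(-5 + b\right) \left(-10 + 1\right) = \left(-5 + b\right) \left(-9\right) = 45 - 9 b$)
$o{\left(w \right)} = -7 - \frac{7}{w}$
$-238 + d{\left(0,-18 \right)} \left(\left(o{\left(14 \right)} + v\right) - 115\right) = -238 + \left(45 - -162\right) \left(\left(\left(-7 - \frac{7}{14}\right) - 83\right) - 115\right) = -238 + \left(45 + 162\right) \left(\left(\left(-7 - \frac{1}{2}\right) - 83\right) - 115\right) = -238 + 207 \left(\left(\left(-7 - \frac{1}{2}\right) - 83\right) - 115\right) = -238 + 207 \left(\left(- \frac{15}{2} - 83\right) - 115\right) = -238 + 207 \left(- \frac{181}{2} - 115\right) = -238 + 207 \left(- \frac{411}{2}\right) = -238 - \frac{85077}{2} = - \frac{85553}{2}$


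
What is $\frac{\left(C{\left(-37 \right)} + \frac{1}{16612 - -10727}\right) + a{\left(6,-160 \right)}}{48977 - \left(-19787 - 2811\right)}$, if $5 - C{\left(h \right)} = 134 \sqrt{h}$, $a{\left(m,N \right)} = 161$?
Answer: $\frac{25933}{11181651} - \frac{134 i \sqrt{37}}{71575} \approx 0.0023192 - 0.011388 i$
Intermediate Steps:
$C{\left(h \right)} = 5 - 134 \sqrt{h}$
$\frac{\left(C{\left(-37 \right)} + \frac{1}{16612 - -10727}\right) + a{\left(6,-160 \right)}}{48977 - \left(-19787 - 2811\right)} = \frac{\left(\left(5 - 134 \sqrt{-37}\right) + \frac{1}{16612 - -10727}\right) + 161}{48977 - \left(-19787 - 2811\right)} = \frac{\left(\left(5 - 134 i \sqrt{37}\right) + \frac{1}{16612 + 10727}\right) + 161}{48977 - \left(-19787 - 2811\right)} = \frac{\left(\left(5 - 134 i \sqrt{37}\right) + \frac{1}{27339}\right) + 161}{48977 - -22598} = \frac{\left(\left(5 - 134 i \sqrt{37}\right) + \frac{1}{27339}\right) + 161}{48977 + 22598} = \frac{\left(\frac{136696}{27339} - 134 i \sqrt{37}\right) + 161}{71575} = \left(\frac{4538275}{27339} - 134 i \sqrt{37}\right) \frac{1}{71575} = \frac{25933}{11181651} - \frac{134 i \sqrt{37}}{71575}$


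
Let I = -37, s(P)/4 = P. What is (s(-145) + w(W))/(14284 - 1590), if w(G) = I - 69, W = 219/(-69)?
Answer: -343/6347 ≈ -0.054041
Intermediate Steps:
s(P) = 4*P
W = -73/23 (W = 219*(-1/69) = -73/23 ≈ -3.1739)
w(G) = -106 (w(G) = -37 - 69 = -106)
(s(-145) + w(W))/(14284 - 1590) = (4*(-145) - 106)/(14284 - 1590) = (-580 - 106)/12694 = -686*1/12694 = -343/6347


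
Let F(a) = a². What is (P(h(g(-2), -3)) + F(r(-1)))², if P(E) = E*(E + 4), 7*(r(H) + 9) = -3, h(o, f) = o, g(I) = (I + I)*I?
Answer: 82083600/2401 ≈ 34187.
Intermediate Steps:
g(I) = 2*I² (g(I) = (2*I)*I = 2*I²)
r(H) = -66/7 (r(H) = -9 + (⅐)*(-3) = -9 - 3/7 = -66/7)
P(E) = E*(4 + E)
(P(h(g(-2), -3)) + F(r(-1)))² = ((2*(-2)²)*(4 + 2*(-2)²) + (-66/7)²)² = ((2*4)*(4 + 2*4) + 4356/49)² = (8*(4 + 8) + 4356/49)² = (8*12 + 4356/49)² = (96 + 4356/49)² = (9060/49)² = 82083600/2401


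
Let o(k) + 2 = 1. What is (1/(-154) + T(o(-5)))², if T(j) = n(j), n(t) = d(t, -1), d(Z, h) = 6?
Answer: 851929/23716 ≈ 35.922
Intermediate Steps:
o(k) = -1 (o(k) = -2 + 1 = -1)
n(t) = 6
T(j) = 6
(1/(-154) + T(o(-5)))² = (1/(-154) + 6)² = (-1/154 + 6)² = (923/154)² = 851929/23716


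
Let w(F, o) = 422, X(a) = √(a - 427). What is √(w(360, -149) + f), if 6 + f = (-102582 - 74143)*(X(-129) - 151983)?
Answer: √(26859196091 - 353450*I*√139) ≈ 1.6389e+5 - 13.0*I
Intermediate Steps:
X(a) = √(-427 + a)
f = 26859195669 - 353450*I*√139 (f = -6 + (-102582 - 74143)*(√(-427 - 129) - 151983) = -6 - 176725*(√(-556) - 151983) = -6 - 176725*(2*I*√139 - 151983) = -6 - 176725*(-151983 + 2*I*√139) = -6 + (26859195675 - 353450*I*√139) = 26859195669 - 353450*I*√139 ≈ 2.6859e+10 - 4.1671e+6*I)
√(w(360, -149) + f) = √(422 + (26859195669 - 353450*I*√139)) = √(26859196091 - 353450*I*√139)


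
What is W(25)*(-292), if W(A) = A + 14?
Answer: -11388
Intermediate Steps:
W(A) = 14 + A
W(25)*(-292) = (14 + 25)*(-292) = 39*(-292) = -11388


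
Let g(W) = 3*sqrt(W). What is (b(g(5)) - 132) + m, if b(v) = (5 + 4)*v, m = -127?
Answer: -259 + 27*sqrt(5) ≈ -198.63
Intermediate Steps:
b(v) = 9*v
(b(g(5)) - 132) + m = (9*(3*sqrt(5)) - 132) - 127 = (27*sqrt(5) - 132) - 127 = (-132 + 27*sqrt(5)) - 127 = -259 + 27*sqrt(5)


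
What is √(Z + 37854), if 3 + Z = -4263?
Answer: 6*√933 ≈ 183.27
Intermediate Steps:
Z = -4266 (Z = -3 - 4263 = -4266)
√(Z + 37854) = √(-4266 + 37854) = √33588 = 6*√933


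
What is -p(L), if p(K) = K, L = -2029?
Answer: 2029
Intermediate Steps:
-p(L) = -1*(-2029) = 2029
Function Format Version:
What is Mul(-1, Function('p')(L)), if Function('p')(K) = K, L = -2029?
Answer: 2029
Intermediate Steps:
Mul(-1, Function('p')(L)) = Mul(-1, -2029) = 2029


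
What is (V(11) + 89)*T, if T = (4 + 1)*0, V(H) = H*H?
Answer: 0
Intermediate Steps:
V(H) = H²
T = 0 (T = 5*0 = 0)
(V(11) + 89)*T = (11² + 89)*0 = (121 + 89)*0 = 210*0 = 0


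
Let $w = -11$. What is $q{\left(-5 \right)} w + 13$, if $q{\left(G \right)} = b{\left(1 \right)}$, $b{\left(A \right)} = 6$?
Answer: $-53$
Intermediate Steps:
$q{\left(G \right)} = 6$
$q{\left(-5 \right)} w + 13 = 6 \left(-11\right) + 13 = -66 + 13 = -53$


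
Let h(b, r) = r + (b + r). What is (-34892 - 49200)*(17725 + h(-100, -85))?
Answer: -1467825860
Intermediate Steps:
h(b, r) = b + 2*r
(-34892 - 49200)*(17725 + h(-100, -85)) = (-34892 - 49200)*(17725 + (-100 + 2*(-85))) = -84092*(17725 + (-100 - 170)) = -84092*(17725 - 270) = -84092*17455 = -1467825860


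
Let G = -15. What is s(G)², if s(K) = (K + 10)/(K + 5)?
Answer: ¼ ≈ 0.25000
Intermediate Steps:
s(K) = (10 + K)/(5 + K)
s(G)² = ((10 - 15)/(5 - 15))² = (-5/(-10))² = (-⅒*(-5))² = (½)² = ¼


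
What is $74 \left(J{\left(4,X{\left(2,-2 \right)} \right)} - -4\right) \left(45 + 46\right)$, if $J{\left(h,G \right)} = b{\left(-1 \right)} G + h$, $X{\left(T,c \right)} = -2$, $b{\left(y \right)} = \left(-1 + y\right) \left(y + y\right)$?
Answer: $0$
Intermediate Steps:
$b{\left(y \right)} = 2 y \left(-1 + y\right)$ ($b{\left(y \right)} = \left(-1 + y\right) 2 y = 2 y \left(-1 + y\right)$)
$J{\left(h,G \right)} = h + 4 G$ ($J{\left(h,G \right)} = 2 \left(-1\right) \left(-1 - 1\right) G + h = 2 \left(-1\right) \left(-2\right) G + h = 4 G + h = h + 4 G$)
$74 \left(J{\left(4,X{\left(2,-2 \right)} \right)} - -4\right) \left(45 + 46\right) = 74 \left(\left(4 + 4 \left(-2\right)\right) - -4\right) \left(45 + 46\right) = 74 \left(\left(4 - 8\right) + 4\right) 91 = 74 \left(-4 + 4\right) 91 = 74 \cdot 0 \cdot 91 = 0 \cdot 91 = 0$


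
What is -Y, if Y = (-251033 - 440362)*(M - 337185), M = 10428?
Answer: -225918156015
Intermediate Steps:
Y = 225918156015 (Y = (-251033 - 440362)*(10428 - 337185) = -691395*(-326757) = 225918156015)
-Y = -1*225918156015 = -225918156015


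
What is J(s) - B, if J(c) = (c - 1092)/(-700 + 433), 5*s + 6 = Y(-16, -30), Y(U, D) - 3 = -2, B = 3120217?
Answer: -833096846/267 ≈ -3.1202e+6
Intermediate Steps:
Y(U, D) = 1 (Y(U, D) = 3 - 2 = 1)
s = -1 (s = -6/5 + (1/5)*1 = -6/5 + 1/5 = -1)
J(c) = 364/89 - c/267 (J(c) = (-1092 + c)/(-267) = (-1092 + c)*(-1/267) = 364/89 - c/267)
J(s) - B = (364/89 - 1/267*(-1)) - 1*3120217 = (364/89 + 1/267) - 3120217 = 1093/267 - 3120217 = -833096846/267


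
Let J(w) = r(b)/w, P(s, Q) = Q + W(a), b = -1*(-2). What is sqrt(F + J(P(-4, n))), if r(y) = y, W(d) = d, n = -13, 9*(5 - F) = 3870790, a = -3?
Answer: I*sqrt(61931938)/12 ≈ 655.81*I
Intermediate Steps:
F = -3870745/9 (F = 5 - 1/9*3870790 = 5 - 3870790/9 = -3870745/9 ≈ -4.3008e+5)
b = 2
P(s, Q) = -3 + Q (P(s, Q) = Q - 3 = -3 + Q)
J(w) = 2/w
sqrt(F + J(P(-4, n))) = sqrt(-3870745/9 + 2/(-3 - 13)) = sqrt(-3870745/9 + 2/(-16)) = sqrt(-3870745/9 + 2*(-1/16)) = sqrt(-3870745/9 - 1/8) = sqrt(-30965969/72) = I*sqrt(61931938)/12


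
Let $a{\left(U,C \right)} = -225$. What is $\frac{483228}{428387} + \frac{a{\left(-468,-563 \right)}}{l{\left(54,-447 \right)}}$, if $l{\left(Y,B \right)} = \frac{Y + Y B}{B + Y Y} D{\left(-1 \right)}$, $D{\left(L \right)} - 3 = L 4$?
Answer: $- \frac{8383023149}{382121204} \approx -21.938$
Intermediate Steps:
$D{\left(L \right)} = 3 + 4 L$ ($D{\left(L \right)} = 3 + L 4 = 3 + 4 L$)
$l{\left(Y,B \right)} = - \frac{Y + B Y}{B + Y^{2}}$ ($l{\left(Y,B \right)} = \frac{Y + Y B}{B + Y Y} \left(3 + 4 \left(-1\right)\right) = \frac{Y + B Y}{B + Y^{2}} \left(3 - 4\right) = \frac{Y + B Y}{B + Y^{2}} \left(-1\right) = - \frac{Y + B Y}{B + Y^{2}}$)
$\frac{483228}{428387} + \frac{a{\left(-468,-563 \right)}}{l{\left(54,-447 \right)}} = \frac{483228}{428387} - \frac{225}{\left(-1\right) 54 \frac{1}{-447 + 54^{2}} \left(1 - 447\right)} = 483228 \cdot \frac{1}{428387} - \frac{225}{\left(-1\right) 54 \frac{1}{-447 + 2916} \left(-446\right)} = \frac{483228}{428387} - \frac{225}{\left(-1\right) 54 \cdot \frac{1}{2469} \left(-446\right)} = \frac{483228}{428387} - \frac{225}{\frac{8028}{823}} = \frac{483228}{428387} - \frac{20575}{892} = - \frac{8383023149}{382121204}$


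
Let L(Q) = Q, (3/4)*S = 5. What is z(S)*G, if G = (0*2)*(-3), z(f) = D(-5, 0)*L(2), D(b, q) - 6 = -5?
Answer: 0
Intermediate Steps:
S = 20/3 (S = (4/3)*5 = 20/3 ≈ 6.6667)
D(b, q) = 1 (D(b, q) = 6 - 5 = 1)
z(f) = 2 (z(f) = 1*2 = 2)
G = 0 (G = 0*(-3) = 0)
z(S)*G = 2*0 = 0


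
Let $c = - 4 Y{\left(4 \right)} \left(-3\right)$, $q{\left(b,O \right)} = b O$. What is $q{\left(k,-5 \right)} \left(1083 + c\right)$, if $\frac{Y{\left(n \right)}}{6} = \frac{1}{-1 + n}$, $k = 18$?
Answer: $-99630$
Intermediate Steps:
$q{\left(b,O \right)} = O b$
$Y{\left(n \right)} = \frac{6}{-1 + n}$
$c = 24$ ($c = - 4 \frac{6}{-1 + 4} \left(-3\right) = - 4 \cdot \frac{6}{3} \left(-3\right) = - 4 \cdot 6 \cdot \frac{1}{3} \left(-3\right) = \left(-4\right) 2 \left(-3\right) = \left(-8\right) \left(-3\right) = 24$)
$q{\left(k,-5 \right)} \left(1083 + c\right) = \left(-5\right) 18 \left(1083 + 24\right) = \left(-90\right) 1107 = -99630$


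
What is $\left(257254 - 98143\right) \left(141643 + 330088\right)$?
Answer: $75057591141$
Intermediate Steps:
$\left(257254 - 98143\right) \left(141643 + 330088\right) = \left(257254 + \left(-207926 + 109783\right)\right) 471731 = \left(257254 - 98143\right) 471731 = 159111 \cdot 471731 = 75057591141$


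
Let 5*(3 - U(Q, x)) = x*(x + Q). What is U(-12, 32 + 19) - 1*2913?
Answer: -16539/5 ≈ -3307.8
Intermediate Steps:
U(Q, x) = 3 - x*(Q + x)/5 (U(Q, x) = 3 - x*(x + Q)/5 = 3 - x*(Q + x)/5)
U(-12, 32 + 19) - 1*2913 = (3 - (32 + 19)²/5 - ⅕*(-12)*(32 + 19)) - 1*2913 = (3 - ⅕*51² - ⅕*(-12)*51) - 2913 = (3 - ⅕*2601 + 612/5) - 2913 = (3 - 2601/5 + 612/5) - 2913 = -1974/5 - 2913 = -16539/5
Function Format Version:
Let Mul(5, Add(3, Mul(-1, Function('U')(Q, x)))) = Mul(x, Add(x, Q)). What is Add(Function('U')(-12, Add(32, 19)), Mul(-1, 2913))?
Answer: Rational(-16539, 5) ≈ -3307.8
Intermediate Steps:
Function('U')(Q, x) = Add(3, Mul(Rational(-1, 5), x, Add(Q, x))) (Function('U')(Q, x) = Add(3, Mul(Rational(-1, 5), Mul(x, Add(x, Q)))) = Add(3, Mul(Rational(-1, 5), Mul(x, Add(Q, x)))) = Add(3, Mul(Rational(-1, 5), x, Add(Q, x))))
Add(Function('U')(-12, Add(32, 19)), Mul(-1, 2913)) = Add(Add(3, Mul(Rational(-1, 5), Pow(Add(32, 19), 2)), Mul(Rational(-1, 5), -12, Add(32, 19))), Mul(-1, 2913)) = Add(Add(3, Mul(Rational(-1, 5), Pow(51, 2)), Mul(Rational(-1, 5), -12, 51)), -2913) = Add(Add(3, Mul(Rational(-1, 5), 2601), Rational(612, 5)), -2913) = Add(Add(3, Rational(-2601, 5), Rational(612, 5)), -2913) = Add(Rational(-1974, 5), -2913) = Rational(-16539, 5)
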